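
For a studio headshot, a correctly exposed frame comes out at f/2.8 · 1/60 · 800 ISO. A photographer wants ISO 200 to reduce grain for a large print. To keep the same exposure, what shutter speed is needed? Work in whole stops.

ISO: 800 → 400 → 200 — 2 stops dropped (darker).
Need 2 stops brighter from the shutter speed: 1/60 → 1/30 → 1/15.

1/15s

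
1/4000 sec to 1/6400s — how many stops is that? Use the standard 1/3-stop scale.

1/4000 → 1/5000 → 1/6400 — count the steps: 2 third-stops = 2/3 stop.

2/3 stop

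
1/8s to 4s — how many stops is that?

1/8 → 1/4 → 1/2 → 1 → 2 → 4 — count the steps: 5 stops.

5 stops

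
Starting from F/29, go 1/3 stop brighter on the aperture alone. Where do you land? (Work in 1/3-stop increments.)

f/25

Aperture: f/29 → f/25 — 1/3 stop larger aperture (brighter).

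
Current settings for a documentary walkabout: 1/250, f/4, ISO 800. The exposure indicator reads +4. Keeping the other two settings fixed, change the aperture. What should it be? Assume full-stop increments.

Overexposed by 4 stops → need 4 stops darker.
Aperture: f/4 → f/5.6 → f/8 → f/11 → f/16.

f/16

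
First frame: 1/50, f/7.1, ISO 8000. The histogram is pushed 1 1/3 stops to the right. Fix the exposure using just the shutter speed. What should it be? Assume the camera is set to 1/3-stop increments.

Overexposed by 1 1/3 stops → need 1 1/3 stops darker.
Shutter speed: 1/50 → 1/60 → 1/80 → 1/100 → 1/125.

1/125s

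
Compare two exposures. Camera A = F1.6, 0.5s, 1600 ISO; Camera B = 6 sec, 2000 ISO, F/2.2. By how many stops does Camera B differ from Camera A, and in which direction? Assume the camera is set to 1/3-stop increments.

3 stops brighter

Aperture: f/1.6 → f/1.8 → f/2 → f/2.2 — 1 stop smaller aperture (darker).
Shutter speed: 0.5 → 0.6 → 0.8 → 1 → 1.3 → 1.6 → 2 → 2.5 → 3.2 → 4 → 5 → 6 — 3 2/3 stops longer (brighter).
ISO: 1600 → 2000 — 1/3 stop raised (brighter).
Net: −1 +3 2/3 +1/3 = +3 stops.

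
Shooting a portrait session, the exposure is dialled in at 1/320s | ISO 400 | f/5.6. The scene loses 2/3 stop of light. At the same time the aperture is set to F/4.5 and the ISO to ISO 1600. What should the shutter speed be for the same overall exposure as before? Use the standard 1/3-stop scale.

Scene light: 2/3 stop darker.
Aperture: f/5.6 → f/5 → f/4.5 — 2/3 stop wider (brighter).
ISO: 400 → 500 → 640 → 800 → 1000 → 1250 → 1600 — 2 stops higher (brighter).
Net so far: 2 stops brighter. Shutter speed: 1/320 → 1/400 → 1/500 → 1/640 → 1/800 → 1/1000 → 1/1250.

1/1250s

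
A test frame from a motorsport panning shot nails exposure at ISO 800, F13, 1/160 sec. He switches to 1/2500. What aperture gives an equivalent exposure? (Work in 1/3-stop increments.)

Shutter speed: 1/160 → 1/200 → 1/250 → 1/320 → 1/400 → 1/500 → 1/640 → 1/800 → 1/1000 → 1/1250 → 1/1600 → 1/2000 → 1/2500 — 4 stops shorter (darker).
Need 4 stops brighter from the aperture: f/13 → f/11 → f/10 → f/9 → f/8 → f/7.1 → f/6.3 → f/5.6 → f/5 → f/4.5 → f/4 → f/3.5 → f/3.2.

f/3.2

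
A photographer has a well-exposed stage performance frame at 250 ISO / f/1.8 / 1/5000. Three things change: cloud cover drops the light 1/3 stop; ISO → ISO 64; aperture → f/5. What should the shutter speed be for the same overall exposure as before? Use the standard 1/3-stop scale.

1/125s

Scene light: 1/3 stop darker.
ISO: 250 → 200 → 160 → 125 → 100 → 80 → 64 — 2 stops dropped (darker).
Aperture: f/1.8 → f/2 → f/2.2 → f/2.5 → f/2.8 → f/3.2 → f/3.5 → f/4 → f/4.5 → f/5 — 3 stops smaller aperture (darker).
Net so far: 5 1/3 stops darker. Shutter speed: 1/5000 → 1/4000 → 1/3200 → 1/2500 → 1/2000 → 1/1600 → 1/1250 → 1/1000 → 1/800 → 1/640 → 1/500 → 1/400 → 1/320 → 1/250 → 1/200 → 1/160 → 1/125.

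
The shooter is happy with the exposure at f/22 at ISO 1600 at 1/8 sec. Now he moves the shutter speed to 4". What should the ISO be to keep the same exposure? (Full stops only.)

Shutter speed: 1/8 → 1/4 → 1/2 → 1 → 2 → 4 — 5 stops longer (brighter).
Need 5 stops darker from the ISO: 1600 → 800 → 400 → 200 → 100 → 50.

ISO 50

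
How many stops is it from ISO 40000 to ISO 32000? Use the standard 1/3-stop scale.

1/3 stop

40000 → 32000 — count the steps: 1 third-stops = 1/3 stop.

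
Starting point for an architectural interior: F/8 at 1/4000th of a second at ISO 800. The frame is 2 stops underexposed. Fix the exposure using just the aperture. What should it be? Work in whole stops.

Underexposed by 2 stops → need 2 stops brighter.
Aperture: f/8 → f/5.6 → f/4.

f/4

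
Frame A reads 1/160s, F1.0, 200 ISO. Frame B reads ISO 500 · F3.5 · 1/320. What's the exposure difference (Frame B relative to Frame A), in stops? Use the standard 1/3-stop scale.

Aperture: f/1.0 → f/1.1 → f/1.2 → f/1.4 → f/1.6 → f/1.8 → f/2 → f/2.2 → f/2.5 → f/2.8 → f/3.2 → f/3.5 — 3 2/3 stops stopped down (darker).
Shutter speed: 1/160 → 1/200 → 1/250 → 1/320 — 1 stop shorter (darker).
ISO: 200 → 250 → 320 → 400 → 500 — 1 1/3 stops raised (brighter).
Net: −3 2/3 −1 +1 1/3 = −3 1/3 stops.

3 1/3 stops darker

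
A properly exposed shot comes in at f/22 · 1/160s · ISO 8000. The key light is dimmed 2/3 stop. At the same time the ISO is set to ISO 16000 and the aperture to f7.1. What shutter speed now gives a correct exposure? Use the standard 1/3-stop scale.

Scene light: 2/3 stop darker.
ISO: 8000 → 10000 → 12800 → 16000 — 1 stop raised (brighter).
Aperture: f/22 → f/20 → f/18 → f/16 → f/14 → f/13 → f/11 → f/10 → f/9 → f/8 → f/7.1 — 3 1/3 stops larger aperture (brighter).
Net so far: 3 2/3 stops brighter. Shutter speed: 1/160 → 1/200 → 1/250 → 1/320 → 1/400 → 1/500 → 1/640 → 1/800 → 1/1000 → 1/1250 → 1/1600 → 1/2000.

1/2000s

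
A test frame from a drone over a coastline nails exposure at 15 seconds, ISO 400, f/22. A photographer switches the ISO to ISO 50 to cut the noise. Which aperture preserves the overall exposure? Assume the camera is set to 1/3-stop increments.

ISO: 400 → 320 → 250 → 200 → 160 → 125 → 100 → 80 → 64 → 50 — 3 stops lower (darker).
Need 3 stops brighter from the aperture: f/22 → f/20 → f/18 → f/16 → f/14 → f/13 → f/11 → f/10 → f/9 → f/8.

f/8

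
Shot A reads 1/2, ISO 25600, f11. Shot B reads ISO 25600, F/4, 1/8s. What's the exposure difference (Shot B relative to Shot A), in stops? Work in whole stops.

Aperture: f/11 → f/8 → f/5.6 → f/4 — 3 stops opened up (brighter).
Shutter speed: 1/2 → 1/4 → 1/8 — 2 stops shorter (darker).
ISO: unchanged.
Net: +3 −2 = +1 stop.

1 stop brighter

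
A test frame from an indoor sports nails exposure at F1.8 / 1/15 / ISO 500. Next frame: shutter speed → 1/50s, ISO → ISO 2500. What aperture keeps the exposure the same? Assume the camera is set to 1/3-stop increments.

f/2.2

Shutter speed: 1/15 → 1/20 → 1/25 → 1/30 → 1/40 → 1/50 — 1 2/3 stops shorter (darker).
ISO: 500 → 640 → 800 → 1000 → 1250 → 1600 → 2000 → 2500 — 2 1/3 stops higher (brighter).
Net change so far: 2/3 stop brighter. Offset with the aperture: f/1.8 → f/2 → f/2.2.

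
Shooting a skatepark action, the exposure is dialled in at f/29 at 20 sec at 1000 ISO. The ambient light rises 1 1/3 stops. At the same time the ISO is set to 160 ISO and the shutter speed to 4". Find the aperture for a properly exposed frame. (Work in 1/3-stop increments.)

f/8

Scene light: 1 1/3 stops brighter.
ISO: 1000 → 800 → 640 → 500 → 400 → 320 → 250 → 200 → 160 — 2 2/3 stops lower (darker).
Shutter speed: 20 → 15 → 13 → 10 → 8 → 6 → 5 → 4 — 2 1/3 stops faster (darker).
Net so far: 3 2/3 stops darker. Aperture: f/29 → f/25 → f/22 → f/20 → f/18 → f/16 → f/14 → f/13 → f/11 → f/10 → f/9 → f/8.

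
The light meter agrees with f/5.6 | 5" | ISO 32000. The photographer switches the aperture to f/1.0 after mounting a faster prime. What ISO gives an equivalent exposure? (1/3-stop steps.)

ISO 1000

Aperture: f/5.6 → f/5 → f/4.5 → f/4 → f/3.5 → f/3.2 → f/2.8 → f/2.5 → f/2.2 → f/2 → f/1.8 → f/1.6 → f/1.4 → f/1.2 → f/1.1 → f/1.0 — 5 stops larger aperture (brighter).
Need 5 stops darker from the ISO: 32000 → 25600 → 20000 → 16000 → 12800 → 10000 → 8000 → 6400 → 5000 → 4000 → 3200 → 2500 → 2000 → 1600 → 1250 → 1000.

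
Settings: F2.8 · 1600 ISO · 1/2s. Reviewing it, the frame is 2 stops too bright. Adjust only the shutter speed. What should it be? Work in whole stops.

1/8s

Overexposed by 2 stops → need 2 stops darker.
Shutter speed: 1/2 → 1/4 → 1/8.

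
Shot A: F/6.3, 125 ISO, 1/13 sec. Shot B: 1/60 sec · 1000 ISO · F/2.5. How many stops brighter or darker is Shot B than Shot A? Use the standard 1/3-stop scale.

Aperture: f/6.3 → f/5.6 → f/5 → f/4.5 → f/4 → f/3.5 → f/3.2 → f/2.8 → f/2.5 — 2 2/3 stops opened up (brighter).
Shutter speed: 1/13 → 1/15 → 1/20 → 1/25 → 1/30 → 1/40 → 1/50 → 1/60 — 2 1/3 stops faster (darker).
ISO: 125 → 160 → 200 → 250 → 320 → 400 → 500 → 640 → 800 → 1000 — 3 stops raised (brighter).
Net: +2 2/3 −2 1/3 +3 = +3 1/3 stops.

3 1/3 stops brighter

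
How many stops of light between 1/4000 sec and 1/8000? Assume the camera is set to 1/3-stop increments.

1/4000 → 1/5000 → 1/6400 → 1/8000 — count the steps: 3 third-stops = 1 stop.

1 stop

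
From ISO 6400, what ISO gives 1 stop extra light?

ISO 12800

ISO: 6400 → 12800 — 1 stop higher (brighter).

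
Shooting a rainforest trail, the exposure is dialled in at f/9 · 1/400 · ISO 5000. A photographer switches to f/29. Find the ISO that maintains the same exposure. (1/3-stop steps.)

ISO 51200

Aperture: f/9 → f/10 → f/11 → f/13 → f/14 → f/16 → f/18 → f/20 → f/22 → f/25 → f/29 — 3 1/3 stops smaller aperture (darker).
Need 3 1/3 stops brighter from the ISO: 5000 → 6400 → 8000 → 10000 → 12800 → 16000 → 20000 → 25600 → 32000 → 40000 → 51200.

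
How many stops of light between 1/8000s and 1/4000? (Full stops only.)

1 stop

1/8000 → 1/4000 — count the steps: 1 stop.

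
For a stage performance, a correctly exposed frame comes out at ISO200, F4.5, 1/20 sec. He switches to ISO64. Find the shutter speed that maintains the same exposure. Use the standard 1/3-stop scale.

ISO: 200 → 160 → 125 → 100 → 80 → 64 — 1 2/3 stops dropped (darker).
Need 1 2/3 stops brighter from the shutter speed: 1/20 → 1/15 → 1/13 → 1/10 → 1/8 → 1/6.

1/6s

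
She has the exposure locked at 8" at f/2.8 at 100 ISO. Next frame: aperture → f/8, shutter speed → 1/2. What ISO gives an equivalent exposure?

ISO 12800

Aperture: f/2.8 → f/4 → f/5.6 → f/8 — 3 stops smaller aperture (darker).
Shutter speed: 8 → 4 → 2 → 1 → 1/2 — 4 stops shorter (darker).
Net change so far: 7 stops darker. Offset with the ISO: 100 → 200 → 400 → 800 → 1600 → 3200 → 6400 → 12800.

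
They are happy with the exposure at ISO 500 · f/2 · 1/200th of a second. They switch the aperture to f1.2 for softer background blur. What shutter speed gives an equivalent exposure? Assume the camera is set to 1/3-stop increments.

1/500s

Aperture: f/2 → f/1.8 → f/1.6 → f/1.4 → f/1.2 — 1 1/3 stops larger aperture (brighter).
Need 1 1/3 stops darker from the shutter speed: 1/200 → 1/250 → 1/320 → 1/400 → 1/500.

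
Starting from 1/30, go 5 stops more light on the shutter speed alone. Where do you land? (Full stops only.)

Shutter speed: 1/30 → 1/15 → 1/8 → 1/4 → 1/2 → 1 — 5 stops slower (brighter).

1 s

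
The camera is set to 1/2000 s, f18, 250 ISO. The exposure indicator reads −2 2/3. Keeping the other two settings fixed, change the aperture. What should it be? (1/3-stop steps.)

Underexposed by 2 2/3 stops → need 2 2/3 stops brighter.
Aperture: f/18 → f/16 → f/14 → f/13 → f/11 → f/10 → f/9 → f/8 → f/7.1.

f/7.1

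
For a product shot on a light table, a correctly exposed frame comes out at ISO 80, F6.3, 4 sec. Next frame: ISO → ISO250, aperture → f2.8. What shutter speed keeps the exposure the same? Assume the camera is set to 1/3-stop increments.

ISO: 80 → 100 → 125 → 160 → 200 → 250 — 1 2/3 stops raised (brighter).
Aperture: f/6.3 → f/5.6 → f/5 → f/4.5 → f/4 → f/3.5 → f/3.2 → f/2.8 — 2 1/3 stops wider (brighter).
Net change so far: 4 stops brighter. Offset with the shutter speed: 4 → 3.2 → 2.5 → 2 → 1.6 → 1.3 → 1 → 0.8 → 0.6 → 0.5 → 0.4 → 0.3 → 1/4.

1/4s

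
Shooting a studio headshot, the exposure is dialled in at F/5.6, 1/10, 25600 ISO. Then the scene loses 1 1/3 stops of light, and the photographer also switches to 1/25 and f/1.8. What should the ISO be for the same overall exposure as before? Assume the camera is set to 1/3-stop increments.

Scene light: 1 1/3 stops darker.
Shutter speed: 1/10 → 1/13 → 1/15 → 1/20 → 1/25 — 1 1/3 stops shorter (darker).
Aperture: f/5.6 → f/5 → f/4.5 → f/4 → f/3.5 → f/3.2 → f/2.8 → f/2.5 → f/2.2 → f/2 → f/1.8 — 3 1/3 stops larger aperture (brighter).
Net so far: 2/3 stop brighter. ISO: 25600 → 20000 → 16000.

ISO 16000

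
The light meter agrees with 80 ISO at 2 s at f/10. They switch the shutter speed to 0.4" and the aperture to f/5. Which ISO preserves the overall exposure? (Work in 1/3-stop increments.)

Shutter speed: 2 → 1.6 → 1.3 → 1 → 0.8 → 0.6 → 0.5 → 0.4 — 2 1/3 stops faster (darker).
Aperture: f/10 → f/9 → f/8 → f/7.1 → f/6.3 → f/5.6 → f/5 — 2 stops wider (brighter).
Net change so far: 1/3 stop darker. Offset with the ISO: 80 → 100.

ISO 100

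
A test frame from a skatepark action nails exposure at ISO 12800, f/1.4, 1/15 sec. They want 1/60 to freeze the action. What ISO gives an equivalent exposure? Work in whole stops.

Shutter speed: 1/15 → 1/30 → 1/60 — 2 stops shorter (darker).
Need 2 stops brighter from the ISO: 12800 → 25600 → 51200.

ISO 51200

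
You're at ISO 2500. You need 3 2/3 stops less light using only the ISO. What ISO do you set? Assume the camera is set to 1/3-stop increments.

ISO: 2500 → 2000 → 1600 → 1250 → 1000 → 800 → 640 → 500 → 400 → 320 → 250 → 200 — 3 2/3 stops lower (darker).

ISO 200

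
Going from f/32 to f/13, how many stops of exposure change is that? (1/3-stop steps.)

2 2/3 stops

f/32 → f/29 → f/25 → f/22 → f/20 → f/18 → f/16 → f/14 → f/13 — count the steps: 8 third-stops = 2 2/3 stops.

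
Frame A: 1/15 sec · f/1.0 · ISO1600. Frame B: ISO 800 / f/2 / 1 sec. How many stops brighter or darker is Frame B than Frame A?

Aperture: f/1.0 → f/1.4 → f/2 — 2 stops narrower (darker).
Shutter speed: 1/15 → 1/8 → 1/4 → 1/2 → 1 — 4 stops slower (brighter).
ISO: 1600 → 800 — 1 stop lower (darker).
Net: −2 +4 −1 = +1 stop.

1 stop brighter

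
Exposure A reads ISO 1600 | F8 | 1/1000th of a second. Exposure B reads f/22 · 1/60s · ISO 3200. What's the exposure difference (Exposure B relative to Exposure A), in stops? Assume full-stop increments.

Aperture: f/8 → f/11 → f/16 → f/22 — 3 stops narrower (darker).
Shutter speed: 1/1000 → 1/500 → 1/250 → 1/125 → 1/60 — 4 stops longer (brighter).
ISO: 1600 → 3200 — 1 stop higher (brighter).
Net: −3 +4 +1 = +2 stops.

2 stops brighter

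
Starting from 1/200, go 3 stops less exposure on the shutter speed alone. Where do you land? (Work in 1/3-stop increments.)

1/1600s

Shutter speed: 1/200 → 1/250 → 1/320 → 1/400 → 1/500 → 1/640 → 1/800 → 1/1000 → 1/1250 → 1/1600 — 3 stops faster (darker).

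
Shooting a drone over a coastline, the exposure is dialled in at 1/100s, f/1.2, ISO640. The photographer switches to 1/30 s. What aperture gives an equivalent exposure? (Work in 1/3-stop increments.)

Shutter speed: 1/100 → 1/80 → 1/60 → 1/50 → 1/40 → 1/30 — 1 2/3 stops slower (brighter).
Need 1 2/3 stops darker from the aperture: f/1.2 → f/1.4 → f/1.6 → f/1.8 → f/2 → f/2.2.

f/2.2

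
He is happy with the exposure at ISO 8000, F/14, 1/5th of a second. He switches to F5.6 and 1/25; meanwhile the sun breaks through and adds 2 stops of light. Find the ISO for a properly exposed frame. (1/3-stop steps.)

ISO 1600

Scene light: 2 stops brighter.
Aperture: f/14 → f/13 → f/11 → f/10 → f/9 → f/8 → f/7.1 → f/6.3 → f/5.6 — 2 2/3 stops larger aperture (brighter).
Shutter speed: 1/5 → 1/6 → 1/8 → 1/10 → 1/13 → 1/15 → 1/20 → 1/25 — 2 1/3 stops shorter (darker).
Net so far: 2 1/3 stops brighter. ISO: 8000 → 6400 → 5000 → 4000 → 3200 → 2500 → 2000 → 1600.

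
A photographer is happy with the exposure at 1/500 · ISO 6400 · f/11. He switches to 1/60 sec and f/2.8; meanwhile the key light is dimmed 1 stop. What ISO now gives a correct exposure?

ISO 100

Scene light: 1 stop darker.
Shutter speed: 1/500 → 1/250 → 1/125 → 1/60 — 3 stops slower (brighter).
Aperture: f/11 → f/8 → f/5.6 → f/4 → f/2.8 — 4 stops opened up (brighter).
Net so far: 6 stops brighter. ISO: 6400 → 3200 → 1600 → 800 → 400 → 200 → 100.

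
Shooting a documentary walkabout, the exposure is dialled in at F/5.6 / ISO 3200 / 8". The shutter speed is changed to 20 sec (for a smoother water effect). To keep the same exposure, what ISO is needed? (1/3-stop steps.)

ISO 1250

Shutter speed: 8 → 10 → 13 → 15 → 20 — 1 1/3 stops slower (brighter).
Need 1 1/3 stops darker from the ISO: 3200 → 2500 → 2000 → 1600 → 1250.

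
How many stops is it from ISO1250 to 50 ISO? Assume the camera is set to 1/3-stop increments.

4 2/3 stops

1250 → 1000 → 800 → 640 → 500 → 400 → 320 → 250 → 200 → 160 → 125 → 100 → 80 → 64 → 50 — count the steps: 14 third-stops = 4 2/3 stops.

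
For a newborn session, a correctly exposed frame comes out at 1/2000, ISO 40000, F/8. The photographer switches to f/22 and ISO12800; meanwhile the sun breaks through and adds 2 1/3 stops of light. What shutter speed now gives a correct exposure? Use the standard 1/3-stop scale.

1/400s

Scene light: 2 1/3 stops brighter.
Aperture: f/8 → f/9 → f/10 → f/11 → f/13 → f/14 → f/16 → f/18 → f/20 → f/22 — 3 stops narrower (darker).
ISO: 40000 → 32000 → 25600 → 20000 → 16000 → 12800 — 1 2/3 stops dropped (darker).
Net so far: 2 1/3 stops darker. Shutter speed: 1/2000 → 1/1600 → 1/1250 → 1/1000 → 1/800 → 1/640 → 1/500 → 1/400.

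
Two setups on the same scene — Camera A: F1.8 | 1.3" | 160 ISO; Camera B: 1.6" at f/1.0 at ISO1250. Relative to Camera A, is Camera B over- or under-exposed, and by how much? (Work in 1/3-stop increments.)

5 stops brighter

Aperture: f/1.8 → f/1.6 → f/1.4 → f/1.2 → f/1.1 → f/1.0 — 1 2/3 stops opened up (brighter).
Shutter speed: 1.3 → 1.6 — 1/3 stop slower (brighter).
ISO: 160 → 200 → 250 → 320 → 400 → 500 → 640 → 800 → 1000 → 1250 — 3 stops raised (brighter).
Net: +1 2/3 +1/3 +3 = +5 stops.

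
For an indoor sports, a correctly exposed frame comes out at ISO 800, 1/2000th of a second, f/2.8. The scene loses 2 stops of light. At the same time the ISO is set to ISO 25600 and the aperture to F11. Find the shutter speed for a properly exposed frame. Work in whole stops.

Scene light: 2 stops darker.
ISO: 800 → 1600 → 3200 → 6400 → 12800 → 25600 — 5 stops raised (brighter).
Aperture: f/2.8 → f/4 → f/5.6 → f/8 → f/11 — 4 stops narrower (darker).
Net so far: 1 stop darker. Shutter speed: 1/2000 → 1/1000.

1/1000s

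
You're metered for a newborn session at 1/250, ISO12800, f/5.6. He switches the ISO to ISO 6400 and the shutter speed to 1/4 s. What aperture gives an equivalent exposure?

f/32

ISO: 12800 → 6400 — 1 stop lower (darker).
Shutter speed: 1/250 → 1/125 → 1/60 → 1/30 → 1/15 → 1/8 → 1/4 — 6 stops slower (brighter).
Net change so far: 5 stops brighter. Offset with the aperture: f/5.6 → f/8 → f/11 → f/16 → f/22 → f/32.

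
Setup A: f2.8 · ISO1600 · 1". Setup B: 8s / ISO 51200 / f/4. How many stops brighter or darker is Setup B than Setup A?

Aperture: f/2.8 → f/4 — 1 stop stopped down (darker).
Shutter speed: 1 → 2 → 4 → 8 — 3 stops slower (brighter).
ISO: 1600 → 3200 → 6400 → 12800 → 25600 → 51200 — 5 stops raised (brighter).
Net: −1 +3 +5 = +7 stops.

7 stops brighter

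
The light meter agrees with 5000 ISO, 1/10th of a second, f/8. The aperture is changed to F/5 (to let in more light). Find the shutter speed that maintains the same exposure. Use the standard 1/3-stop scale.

1/25s

Aperture: f/8 → f/7.1 → f/6.3 → f/5.6 → f/5 — 1 1/3 stops opened up (brighter).
Need 1 1/3 stops darker from the shutter speed: 1/10 → 1/13 → 1/15 → 1/20 → 1/25.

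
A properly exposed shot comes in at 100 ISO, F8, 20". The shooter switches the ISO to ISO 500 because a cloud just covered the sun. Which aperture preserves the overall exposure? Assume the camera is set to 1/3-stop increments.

f/18

ISO: 100 → 125 → 160 → 200 → 250 → 320 → 400 → 500 — 2 1/3 stops raised (brighter).
Need 2 1/3 stops darker from the aperture: f/8 → f/9 → f/10 → f/11 → f/13 → f/14 → f/16 → f/18.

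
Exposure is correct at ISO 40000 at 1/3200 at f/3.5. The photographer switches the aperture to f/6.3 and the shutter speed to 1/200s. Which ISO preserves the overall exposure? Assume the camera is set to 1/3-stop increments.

Aperture: f/3.5 → f/4 → f/4.5 → f/5 → f/5.6 → f/6.3 — 1 2/3 stops stopped down (darker).
Shutter speed: 1/3200 → 1/2500 → 1/2000 → 1/1600 → 1/1250 → 1/1000 → 1/800 → 1/640 → 1/500 → 1/400 → 1/320 → 1/250 → 1/200 — 4 stops slower (brighter).
Net change so far: 2 1/3 stops brighter. Offset with the ISO: 40000 → 32000 → 25600 → 20000 → 16000 → 12800 → 10000 → 8000.

ISO 8000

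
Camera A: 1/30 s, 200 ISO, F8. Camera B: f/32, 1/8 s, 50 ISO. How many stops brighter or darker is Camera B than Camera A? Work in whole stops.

Aperture: f/8 → f/11 → f/16 → f/22 → f/32 — 4 stops smaller aperture (darker).
Shutter speed: 1/30 → 1/15 → 1/8 — 2 stops longer (brighter).
ISO: 200 → 100 → 50 — 2 stops dropped (darker).
Net: −4 +2 −2 = −4 stops.

4 stops darker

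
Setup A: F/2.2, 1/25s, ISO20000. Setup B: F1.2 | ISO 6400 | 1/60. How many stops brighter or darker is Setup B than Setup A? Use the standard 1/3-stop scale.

Aperture: f/2.2 → f/2 → f/1.8 → f/1.6 → f/1.4 → f/1.2 — 1 2/3 stops opened up (brighter).
Shutter speed: 1/25 → 1/30 → 1/40 → 1/50 → 1/60 — 1 1/3 stops faster (darker).
ISO: 20000 → 16000 → 12800 → 10000 → 8000 → 6400 — 1 2/3 stops dropped (darker).
Net: +1 2/3 −1 1/3 −1 2/3 = −1 1/3 stops.

1 1/3 stops darker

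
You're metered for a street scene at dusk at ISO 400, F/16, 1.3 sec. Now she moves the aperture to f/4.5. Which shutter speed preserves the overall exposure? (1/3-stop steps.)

1/10s

Aperture: f/16 → f/14 → f/13 → f/11 → f/10 → f/9 → f/8 → f/7.1 → f/6.3 → f/5.6 → f/5 → f/4.5 — 3 2/3 stops opened up (brighter).
Need 3 2/3 stops darker from the shutter speed: 1.3 → 1 → 0.8 → 0.6 → 0.5 → 0.4 → 0.3 → 1/4 → 1/5 → 1/6 → 1/8 → 1/10.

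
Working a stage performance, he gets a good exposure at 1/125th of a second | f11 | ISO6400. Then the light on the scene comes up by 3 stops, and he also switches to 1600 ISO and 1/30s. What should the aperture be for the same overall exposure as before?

f/32

Scene light: 3 stops brighter.
ISO: 6400 → 3200 → 1600 — 2 stops lower (darker).
Shutter speed: 1/125 → 1/60 → 1/30 — 2 stops longer (brighter).
Net so far: 3 stops brighter. Aperture: f/11 → f/16 → f/22 → f/32.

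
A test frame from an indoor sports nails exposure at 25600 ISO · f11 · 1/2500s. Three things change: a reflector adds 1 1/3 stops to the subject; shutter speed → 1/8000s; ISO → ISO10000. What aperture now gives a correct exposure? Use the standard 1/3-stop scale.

f/6.3

Scene light: 1 1/3 stops brighter.
Shutter speed: 1/2500 → 1/3200 → 1/4000 → 1/5000 → 1/6400 → 1/8000 — 1 2/3 stops shorter (darker).
ISO: 25600 → 20000 → 16000 → 12800 → 10000 — 1 1/3 stops dropped (darker).
Net so far: 1 2/3 stops darker. Aperture: f/11 → f/10 → f/9 → f/8 → f/7.1 → f/6.3.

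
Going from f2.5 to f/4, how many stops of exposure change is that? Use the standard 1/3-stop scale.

f/2.5 → f/2.8 → f/3.2 → f/3.5 → f/4 — count the steps: 4 third-stops = 1 1/3 stops.

1 1/3 stops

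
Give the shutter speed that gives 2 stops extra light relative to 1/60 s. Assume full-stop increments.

1/15s

Shutter speed: 1/60 → 1/30 → 1/15 — 2 stops longer (brighter).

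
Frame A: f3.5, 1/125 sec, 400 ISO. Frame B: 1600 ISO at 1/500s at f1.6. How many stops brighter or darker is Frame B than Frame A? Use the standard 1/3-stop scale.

2 1/3 stops brighter

Aperture: f/3.5 → f/3.2 → f/2.8 → f/2.5 → f/2.2 → f/2 → f/1.8 → f/1.6 — 2 1/3 stops larger aperture (brighter).
Shutter speed: 1/125 → 1/160 → 1/200 → 1/250 → 1/320 → 1/400 → 1/500 — 2 stops shorter (darker).
ISO: 400 → 500 → 640 → 800 → 1000 → 1250 → 1600 — 2 stops higher (brighter).
Net: +2 1/3 −2 +2 = +2 1/3 stops.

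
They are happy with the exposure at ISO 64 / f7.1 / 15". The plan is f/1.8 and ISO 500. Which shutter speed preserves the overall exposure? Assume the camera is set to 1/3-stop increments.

Aperture: f/7.1 → f/6.3 → f/5.6 → f/5 → f/4.5 → f/4 → f/3.5 → f/3.2 → f/2.8 → f/2.5 → f/2.2 → f/2 → f/1.8 — 4 stops opened up (brighter).
ISO: 64 → 80 → 100 → 125 → 160 → 200 → 250 → 320 → 400 → 500 — 3 stops higher (brighter).
Net change so far: 7 stops brighter. Offset with the shutter speed: 15 → 13 → 10 → 8 → 6 → 5 → 4 → 3.2 → 2.5 → 2 → 1.6 → 1.3 → 1 → 0.8 → 0.6 → 0.5 → 0.4 → 0.3 → 1/4 → 1/5 → 1/6 → 1/8.

1/8s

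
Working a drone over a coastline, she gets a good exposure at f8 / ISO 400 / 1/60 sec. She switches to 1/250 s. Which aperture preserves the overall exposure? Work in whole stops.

Shutter speed: 1/60 → 1/125 → 1/250 — 2 stops shorter (darker).
Need 2 stops brighter from the aperture: f/8 → f/5.6 → f/4.

f/4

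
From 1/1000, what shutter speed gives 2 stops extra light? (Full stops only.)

1/250s

Shutter speed: 1/1000 → 1/500 → 1/250 — 2 stops slower (brighter).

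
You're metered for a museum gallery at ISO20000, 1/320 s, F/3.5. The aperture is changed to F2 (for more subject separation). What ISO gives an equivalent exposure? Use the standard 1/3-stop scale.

ISO 6400

Aperture: f/3.5 → f/3.2 → f/2.8 → f/2.5 → f/2.2 → f/2 — 1 2/3 stops larger aperture (brighter).
Need 1 2/3 stops darker from the ISO: 20000 → 16000 → 12800 → 10000 → 8000 → 6400.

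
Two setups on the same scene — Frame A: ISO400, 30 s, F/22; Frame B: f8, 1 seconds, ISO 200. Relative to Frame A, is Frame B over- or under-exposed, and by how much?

Aperture: f/22 → f/16 → f/11 → f/8 — 3 stops larger aperture (brighter).
Shutter speed: 30 → 15 → 8 → 4 → 2 → 1 — 5 stops shorter (darker).
ISO: 400 → 200 — 1 stop dropped (darker).
Net: +3 −5 −1 = −3 stops.

3 stops darker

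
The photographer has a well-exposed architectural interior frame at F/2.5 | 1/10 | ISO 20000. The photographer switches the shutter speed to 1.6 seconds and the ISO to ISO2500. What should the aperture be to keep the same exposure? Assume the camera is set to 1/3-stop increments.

Shutter speed: 1/10 → 1/8 → 1/6 → 1/5 → 1/4 → 0.3 → 0.4 → 0.5 → 0.6 → 0.8 → 1 → 1.3 → 1.6 — 4 stops slower (brighter).
ISO: 20000 → 16000 → 12800 → 10000 → 8000 → 6400 → 5000 → 4000 → 3200 → 2500 — 3 stops lower (darker).
Net change so far: 1 stop brighter. Offset with the aperture: f/2.5 → f/2.8 → f/3.2 → f/3.5.

f/3.5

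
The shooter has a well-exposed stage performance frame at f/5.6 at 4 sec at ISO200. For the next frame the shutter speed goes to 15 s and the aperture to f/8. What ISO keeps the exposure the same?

ISO 100

Shutter speed: 4 → 8 → 15 — 2 stops slower (brighter).
Aperture: f/5.6 → f/8 — 1 stop stopped down (darker).
Net change so far: 1 stop brighter. Offset with the ISO: 200 → 100.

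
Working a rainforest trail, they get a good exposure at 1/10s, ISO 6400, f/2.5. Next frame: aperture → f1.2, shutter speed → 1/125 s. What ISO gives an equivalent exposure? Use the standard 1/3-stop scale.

Aperture: f/2.5 → f/2.2 → f/2 → f/1.8 → f/1.6 → f/1.4 → f/1.2 — 2 stops opened up (brighter).
Shutter speed: 1/10 → 1/13 → 1/15 → 1/20 → 1/25 → 1/30 → 1/40 → 1/50 → 1/60 → 1/80 → 1/100 → 1/125 — 3 2/3 stops faster (darker).
Net change so far: 1 2/3 stops darker. Offset with the ISO: 6400 → 8000 → 10000 → 12800 → 16000 → 20000.

ISO 20000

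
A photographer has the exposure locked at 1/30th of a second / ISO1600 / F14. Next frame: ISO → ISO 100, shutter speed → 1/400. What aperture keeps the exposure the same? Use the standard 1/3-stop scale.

f/1.0

ISO: 1600 → 1250 → 1000 → 800 → 640 → 500 → 400 → 320 → 250 → 200 → 160 → 125 → 100 — 4 stops dropped (darker).
Shutter speed: 1/30 → 1/40 → 1/50 → 1/60 → 1/80 → 1/100 → 1/125 → 1/160 → 1/200 → 1/250 → 1/320 → 1/400 — 3 2/3 stops faster (darker).
Net change so far: 7 2/3 stops darker. Offset with the aperture: f/14 → f/13 → f/11 → f/10 → f/9 → f/8 → f/7.1 → f/6.3 → f/5.6 → f/5 → f/4.5 → f/4 → f/3.5 → f/3.2 → f/2.8 → f/2.5 → f/2.2 → f/2 → f/1.8 → f/1.6 → f/1.4 → f/1.2 → f/1.1 → f/1.0.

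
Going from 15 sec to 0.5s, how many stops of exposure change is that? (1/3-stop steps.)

5 stops

15 → 13 → 10 → 8 → 6 → 5 → 4 → 3.2 → 2.5 → 2 → 1.6 → 1.3 → 1 → 0.8 → 0.6 → 0.5 — count the steps: 15 third-stops = 5 stops.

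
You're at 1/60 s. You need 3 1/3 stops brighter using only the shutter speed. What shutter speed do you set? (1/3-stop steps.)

1/6s

Shutter speed: 1/60 → 1/50 → 1/40 → 1/30 → 1/25 → 1/20 → 1/15 → 1/13 → 1/10 → 1/8 → 1/6 — 3 1/3 stops longer (brighter).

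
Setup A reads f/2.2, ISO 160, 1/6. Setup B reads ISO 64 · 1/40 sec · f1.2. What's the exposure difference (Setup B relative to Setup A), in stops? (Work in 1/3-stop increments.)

Aperture: f/2.2 → f/2 → f/1.8 → f/1.6 → f/1.4 → f/1.2 — 1 2/3 stops wider (brighter).
Shutter speed: 1/6 → 1/8 → 1/10 → 1/13 → 1/15 → 1/20 → 1/25 → 1/30 → 1/40 — 2 2/3 stops faster (darker).
ISO: 160 → 125 → 100 → 80 → 64 — 1 1/3 stops lower (darker).
Net: +1 2/3 −2 2/3 −1 1/3 = −2 1/3 stops.

2 1/3 stops darker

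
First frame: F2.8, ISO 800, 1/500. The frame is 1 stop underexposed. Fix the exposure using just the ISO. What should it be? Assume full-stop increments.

ISO 1600

Underexposed by 1 stop → need 1 stop brighter.
ISO: 800 → 1600.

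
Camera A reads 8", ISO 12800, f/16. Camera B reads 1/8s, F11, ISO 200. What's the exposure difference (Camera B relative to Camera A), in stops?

11 stops darker

Aperture: f/16 → f/11 — 1 stop wider (brighter).
Shutter speed: 8 → 4 → 2 → 1 → 1/2 → 1/4 → 1/8 — 6 stops shorter (darker).
ISO: 12800 → 6400 → 3200 → 1600 → 800 → 400 → 200 — 6 stops dropped (darker).
Net: +1 −6 −6 = −11 stops.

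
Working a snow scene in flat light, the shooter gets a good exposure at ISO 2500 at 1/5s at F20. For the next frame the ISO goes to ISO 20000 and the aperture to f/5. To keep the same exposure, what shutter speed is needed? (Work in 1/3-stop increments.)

ISO: 2500 → 3200 → 4000 → 5000 → 6400 → 8000 → 10000 → 12800 → 16000 → 20000 — 3 stops higher (brighter).
Aperture: f/20 → f/18 → f/16 → f/14 → f/13 → f/11 → f/10 → f/9 → f/8 → f/7.1 → f/6.3 → f/5.6 → f/5 — 4 stops wider (brighter).
Net change so far: 7 stops brighter. Offset with the shutter speed: 1/5 → 1/6 → 1/8 → 1/10 → 1/13 → 1/15 → 1/20 → 1/25 → 1/30 → 1/40 → 1/50 → 1/60 → 1/80 → 1/100 → 1/125 → 1/160 → 1/200 → 1/250 → 1/320 → 1/400 → 1/500 → 1/640.

1/640s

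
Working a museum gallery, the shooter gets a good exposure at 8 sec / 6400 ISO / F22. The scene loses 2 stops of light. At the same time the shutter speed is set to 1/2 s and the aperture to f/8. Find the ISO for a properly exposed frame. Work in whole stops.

ISO 51200

Scene light: 2 stops darker.
Shutter speed: 8 → 4 → 2 → 1 → 1/2 — 4 stops shorter (darker).
Aperture: f/22 → f/16 → f/11 → f/8 — 3 stops larger aperture (brighter).
Net so far: 3 stops darker. ISO: 6400 → 12800 → 25600 → 51200.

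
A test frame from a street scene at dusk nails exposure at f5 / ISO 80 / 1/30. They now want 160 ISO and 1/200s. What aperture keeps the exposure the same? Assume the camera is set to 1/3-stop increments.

f/2.8

ISO: 80 → 100 → 125 → 160 — 1 stop higher (brighter).
Shutter speed: 1/30 → 1/40 → 1/50 → 1/60 → 1/80 → 1/100 → 1/125 → 1/160 → 1/200 — 2 2/3 stops shorter (darker).
Net change so far: 1 2/3 stops darker. Offset with the aperture: f/5 → f/4.5 → f/4 → f/3.5 → f/3.2 → f/2.8.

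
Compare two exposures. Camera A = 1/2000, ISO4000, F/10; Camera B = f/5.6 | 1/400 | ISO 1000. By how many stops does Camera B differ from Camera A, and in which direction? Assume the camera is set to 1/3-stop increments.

Aperture: f/10 → f/9 → f/8 → f/7.1 → f/6.3 → f/5.6 — 1 2/3 stops wider (brighter).
Shutter speed: 1/2000 → 1/1600 → 1/1250 → 1/1000 → 1/800 → 1/640 → 1/500 → 1/400 — 2 1/3 stops slower (brighter).
ISO: 4000 → 3200 → 2500 → 2000 → 1600 → 1250 → 1000 — 2 stops dropped (darker).
Net: +1 2/3 +2 1/3 −2 = +2 stops.

2 stops brighter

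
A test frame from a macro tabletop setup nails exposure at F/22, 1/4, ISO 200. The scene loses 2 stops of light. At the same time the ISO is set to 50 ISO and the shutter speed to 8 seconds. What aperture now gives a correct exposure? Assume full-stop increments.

f/32

Scene light: 2 stops darker.
ISO: 200 → 100 → 50 — 2 stops dropped (darker).
Shutter speed: 1/4 → 1/2 → 1 → 2 → 4 → 8 — 5 stops slower (brighter).
Net so far: 1 stop brighter. Aperture: f/22 → f/32.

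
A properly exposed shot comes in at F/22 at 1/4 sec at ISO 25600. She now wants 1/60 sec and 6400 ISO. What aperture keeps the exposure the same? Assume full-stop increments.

f/2.8

Shutter speed: 1/4 → 1/8 → 1/15 → 1/30 → 1/60 — 4 stops faster (darker).
ISO: 25600 → 12800 → 6400 — 2 stops dropped (darker).
Net change so far: 6 stops darker. Offset with the aperture: f/22 → f/16 → f/11 → f/8 → f/5.6 → f/4 → f/2.8.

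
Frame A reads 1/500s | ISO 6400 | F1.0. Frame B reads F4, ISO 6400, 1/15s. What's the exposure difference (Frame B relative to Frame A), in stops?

Aperture: f/1.0 → f/1.4 → f/2 → f/2.8 → f/4 — 4 stops smaller aperture (darker).
Shutter speed: 1/500 → 1/250 → 1/125 → 1/60 → 1/30 → 1/15 — 5 stops longer (brighter).
ISO: unchanged.
Net: −4 +5 = +1 stop.

1 stop brighter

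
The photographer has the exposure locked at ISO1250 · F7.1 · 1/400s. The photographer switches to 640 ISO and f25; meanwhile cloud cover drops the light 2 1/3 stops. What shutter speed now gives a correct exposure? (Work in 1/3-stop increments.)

Scene light: 2 1/3 stops darker.
ISO: 1250 → 1000 → 800 → 640 — 1 stop lower (darker).
Aperture: f/7.1 → f/8 → f/9 → f/10 → f/11 → f/13 → f/14 → f/16 → f/18 → f/20 → f/22 → f/25 — 3 2/3 stops stopped down (darker).
Net so far: 7 stops darker. Shutter speed: 1/400 → 1/320 → 1/250 → 1/200 → 1/160 → 1/125 → 1/100 → 1/80 → 1/60 → 1/50 → 1/40 → 1/30 → 1/25 → 1/20 → 1/15 → 1/13 → 1/10 → 1/8 → 1/6 → 1/5 → 1/4 → 0.3.

0.3 s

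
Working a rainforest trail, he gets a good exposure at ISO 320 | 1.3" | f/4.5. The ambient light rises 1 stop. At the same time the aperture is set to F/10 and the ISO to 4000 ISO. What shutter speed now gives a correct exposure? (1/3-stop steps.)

Scene light: 1 stop brighter.
Aperture: f/4.5 → f/5 → f/5.6 → f/6.3 → f/7.1 → f/8 → f/9 → f/10 — 2 1/3 stops smaller aperture (darker).
ISO: 320 → 400 → 500 → 640 → 800 → 1000 → 1250 → 1600 → 2000 → 2500 → 3200 → 4000 — 3 2/3 stops raised (brighter).
Net so far: 2 1/3 stops brighter. Shutter speed: 1.3 → 1 → 0.8 → 0.6 → 0.5 → 0.4 → 0.3 → 1/4.

1/4s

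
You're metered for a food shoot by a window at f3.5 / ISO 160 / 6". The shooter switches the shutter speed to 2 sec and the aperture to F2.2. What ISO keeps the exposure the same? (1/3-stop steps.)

ISO 200

Shutter speed: 6 → 5 → 4 → 3.2 → 2.5 → 2 — 1 2/3 stops shorter (darker).
Aperture: f/3.5 → f/3.2 → f/2.8 → f/2.5 → f/2.2 — 1 1/3 stops larger aperture (brighter).
Net change so far: 1/3 stop darker. Offset with the ISO: 160 → 200.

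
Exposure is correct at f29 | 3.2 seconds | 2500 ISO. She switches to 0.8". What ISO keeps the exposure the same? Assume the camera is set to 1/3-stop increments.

Shutter speed: 3.2 → 2.5 → 2 → 1.6 → 1.3 → 1 → 0.8 — 2 stops faster (darker).
Need 2 stops brighter from the ISO: 2500 → 3200 → 4000 → 5000 → 6400 → 8000 → 10000.

ISO 10000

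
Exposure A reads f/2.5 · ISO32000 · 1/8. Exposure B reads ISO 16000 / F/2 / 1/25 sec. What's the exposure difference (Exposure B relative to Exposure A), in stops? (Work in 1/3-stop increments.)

2 stops darker

Aperture: f/2.5 → f/2.2 → f/2 — 2/3 stop larger aperture (brighter).
Shutter speed: 1/8 → 1/10 → 1/13 → 1/15 → 1/20 → 1/25 — 1 2/3 stops shorter (darker).
ISO: 32000 → 25600 → 20000 → 16000 — 1 stop lower (darker).
Net: +2/3 −1 2/3 −1 = −2 stops.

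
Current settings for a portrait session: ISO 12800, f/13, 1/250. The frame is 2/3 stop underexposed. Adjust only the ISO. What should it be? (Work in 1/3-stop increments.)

Underexposed by 2/3 stop → need 2/3 stop brighter.
ISO: 12800 → 16000 → 20000.

ISO 20000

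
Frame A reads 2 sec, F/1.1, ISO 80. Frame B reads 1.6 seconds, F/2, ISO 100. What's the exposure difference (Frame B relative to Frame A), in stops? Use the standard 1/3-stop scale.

1 2/3 stops darker

Aperture: f/1.1 → f/1.2 → f/1.4 → f/1.6 → f/1.8 → f/2 — 1 2/3 stops stopped down (darker).
Shutter speed: 2 → 1.6 — 1/3 stop faster (darker).
ISO: 80 → 100 — 1/3 stop higher (brighter).
Net: −1 2/3 −1/3 +1/3 = −1 2/3 stops.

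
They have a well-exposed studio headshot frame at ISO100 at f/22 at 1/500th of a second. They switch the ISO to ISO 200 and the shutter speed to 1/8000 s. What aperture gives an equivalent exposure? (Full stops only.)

ISO: 100 → 200 — 1 stop higher (brighter).
Shutter speed: 1/500 → 1/1000 → 1/2000 → 1/4000 → 1/8000 — 4 stops faster (darker).
Net change so far: 3 stops darker. Offset with the aperture: f/22 → f/16 → f/11 → f/8.

f/8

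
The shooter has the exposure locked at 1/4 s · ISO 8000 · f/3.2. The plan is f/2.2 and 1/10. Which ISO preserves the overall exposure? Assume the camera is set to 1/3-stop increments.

ISO 10000

Aperture: f/3.2 → f/2.8 → f/2.5 → f/2.2 — 1 stop larger aperture (brighter).
Shutter speed: 1/4 → 1/5 → 1/6 → 1/8 → 1/10 — 1 1/3 stops faster (darker).
Net change so far: 1/3 stop darker. Offset with the ISO: 8000 → 10000.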